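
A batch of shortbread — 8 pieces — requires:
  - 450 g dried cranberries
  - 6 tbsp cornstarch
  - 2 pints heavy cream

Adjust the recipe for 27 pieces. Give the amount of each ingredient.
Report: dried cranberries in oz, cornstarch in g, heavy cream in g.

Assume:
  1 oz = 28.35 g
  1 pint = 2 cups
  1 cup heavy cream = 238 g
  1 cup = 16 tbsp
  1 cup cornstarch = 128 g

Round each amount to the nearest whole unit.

dried cranberries: 54 oz; cornstarch: 162 g; heavy cream: 3213 g

Scaling factor: 27/8 = 3.375.
dried cranberries: 450 g × 27/8 ÷ 28.35 g/oz ≈ 54 oz
cornstarch: 6 tbsp × 27/8 ÷ 16 tbsp/cup × 128 g/cup = 162 g
heavy cream: 2 pint × 27/8 × 2 cup/pint × 238 g/cup = 3213 g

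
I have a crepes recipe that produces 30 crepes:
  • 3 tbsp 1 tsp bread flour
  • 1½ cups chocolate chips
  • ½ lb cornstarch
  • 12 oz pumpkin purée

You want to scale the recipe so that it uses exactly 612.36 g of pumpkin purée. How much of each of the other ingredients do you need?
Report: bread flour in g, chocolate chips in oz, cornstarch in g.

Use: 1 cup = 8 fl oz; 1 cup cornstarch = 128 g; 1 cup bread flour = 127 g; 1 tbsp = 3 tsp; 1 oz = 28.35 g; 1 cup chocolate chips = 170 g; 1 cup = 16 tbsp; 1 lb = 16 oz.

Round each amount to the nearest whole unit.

bread flour: 48 g; chocolate chips: 16 oz; cornstarch: 408 g

The original recipe has 340.2 g of pumpkin purée, so the scaling factor is 612.36 ÷ 340.2 = 9/5 = 1.8.
bread flour: (3 tbsp + 1 tsp = 10/3 tbsp) × 9/5 ÷ 16 tbsp/cup × 127 g/cup ≈ 48 g
chocolate chips: 1.5 cup × 9/5 × 170 g/cup ÷ 28.35 g/oz ≈ 16 oz
cornstarch: 0.5 lb × 9/5 × 16 oz/lb × 28.35 g/oz ≈ 408 g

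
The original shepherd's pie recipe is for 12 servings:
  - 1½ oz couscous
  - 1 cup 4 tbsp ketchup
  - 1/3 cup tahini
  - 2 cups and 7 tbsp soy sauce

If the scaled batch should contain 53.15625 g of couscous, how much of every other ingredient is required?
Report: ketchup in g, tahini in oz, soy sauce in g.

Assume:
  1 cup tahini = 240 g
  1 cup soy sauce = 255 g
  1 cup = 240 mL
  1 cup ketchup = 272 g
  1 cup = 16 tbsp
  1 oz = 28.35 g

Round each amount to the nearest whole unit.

The original recipe has 42.525 g of couscous, so the scaling factor is 53.15625 ÷ 42.525 = 5/4 = 1.25.
ketchup: (1 cup + 4 tbsp = 1.25 cup) × 5/4 × 272 g/cup = 425 g
tahini: 1/3 cup × 5/4 × 240 g/cup ÷ 28.35 g/oz ≈ 4 oz
soy sauce: (2 cup + 7 tbsp = 2.4375 cup) × 5/4 × 255 g/cup ≈ 777 g

ketchup: 425 g; tahini: 4 oz; soy sauce: 777 g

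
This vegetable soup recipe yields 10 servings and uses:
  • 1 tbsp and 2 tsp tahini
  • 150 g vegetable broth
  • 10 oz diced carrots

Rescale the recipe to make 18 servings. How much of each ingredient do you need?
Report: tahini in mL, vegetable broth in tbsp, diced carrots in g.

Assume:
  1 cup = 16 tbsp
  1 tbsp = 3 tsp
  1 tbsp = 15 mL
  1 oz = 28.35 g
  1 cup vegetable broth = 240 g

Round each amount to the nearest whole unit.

Scaling factor: 18/10 = 9/5 = 1.8.
tahini: (1 tbsp + 2 tsp = 5/3 tbsp) × 9/5 × 15 mL/tbsp = 45 mL
vegetable broth: 150 g × 9/5 ÷ 240 g/cup × 16 tbsp/cup = 18 tbsp
diced carrots: 10 oz × 9/5 × 28.35 g/oz ≈ 510 g

tahini: 45 mL; vegetable broth: 18 tbsp; diced carrots: 510 g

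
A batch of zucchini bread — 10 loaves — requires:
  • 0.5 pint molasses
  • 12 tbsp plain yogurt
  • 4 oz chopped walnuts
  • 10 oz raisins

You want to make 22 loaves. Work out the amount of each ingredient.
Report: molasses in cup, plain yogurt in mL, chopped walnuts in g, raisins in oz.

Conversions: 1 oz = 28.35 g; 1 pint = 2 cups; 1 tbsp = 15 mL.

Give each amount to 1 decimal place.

Scaling factor: 22/10 = 11/5 = 2.2.
molasses: 0.5 pint × 11/5 × 2 cup/pint = 2.2 cup
plain yogurt: 12 tbsp × 11/5 × 15 mL/tbsp = 396.0 mL
chopped walnuts: 4 oz × 11/5 × 28.35 g/oz ≈ 249.5 g
raisins: 10 oz × 11/5 = 22.0 oz

molasses: 2.2 cup; plain yogurt: 396.0 mL; chopped walnuts: 249.5 g; raisins: 22.0 oz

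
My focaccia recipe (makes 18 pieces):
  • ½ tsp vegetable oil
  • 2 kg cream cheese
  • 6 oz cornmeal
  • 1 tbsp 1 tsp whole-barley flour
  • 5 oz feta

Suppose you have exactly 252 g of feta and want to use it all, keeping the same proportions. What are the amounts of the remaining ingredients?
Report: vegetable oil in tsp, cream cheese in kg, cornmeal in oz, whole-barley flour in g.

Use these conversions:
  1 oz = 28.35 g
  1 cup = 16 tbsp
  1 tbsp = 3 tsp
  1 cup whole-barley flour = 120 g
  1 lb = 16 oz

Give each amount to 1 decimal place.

vegetable oil: 0.9 tsp; cream cheese: 3.6 kg; cornmeal: 10.7 oz; whole-barley flour: 17.8 g

The original recipe has 141.75 g of feta, so the scaling factor is 252 ÷ 141.75 = 16/9.
vegetable oil: 0.5 tsp × 16/9 ≈ 0.9 tsp
cream cheese: 2 kg × 16/9 ≈ 3.6 kg
cornmeal: 6 oz × 16/9 ≈ 10.7 oz
whole-barley flour: (1 tbsp + 1 tsp = 4/3 tbsp) × 16/9 ÷ 16 tbsp/cup × 120 g/cup ≈ 17.8 g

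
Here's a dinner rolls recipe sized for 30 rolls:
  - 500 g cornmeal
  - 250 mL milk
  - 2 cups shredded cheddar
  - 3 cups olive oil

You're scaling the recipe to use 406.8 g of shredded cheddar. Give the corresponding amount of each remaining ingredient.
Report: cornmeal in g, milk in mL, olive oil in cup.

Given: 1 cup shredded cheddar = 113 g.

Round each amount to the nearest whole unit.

The original recipe has 226 g of shredded cheddar, so the scaling factor is 406.8 ÷ 226 = 9/5 = 1.8.
cornmeal: 500 g × 9/5 = 900 g
milk: 250 mL × 9/5 = 450 mL
olive oil: 3 cup × 9/5 ≈ 5 cup

cornmeal: 900 g; milk: 450 mL; olive oil: 5 cup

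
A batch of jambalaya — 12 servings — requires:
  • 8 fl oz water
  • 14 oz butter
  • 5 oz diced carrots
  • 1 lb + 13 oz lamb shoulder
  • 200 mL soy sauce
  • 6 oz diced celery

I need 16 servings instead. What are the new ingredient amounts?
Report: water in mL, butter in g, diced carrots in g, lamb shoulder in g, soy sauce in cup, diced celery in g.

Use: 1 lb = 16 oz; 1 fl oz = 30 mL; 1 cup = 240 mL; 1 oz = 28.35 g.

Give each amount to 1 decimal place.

Scaling factor: 16/12 = 4/3.
water: 8 fl oz × 4/3 × 30 mL/fl oz = 320.0 mL
butter: 14 oz × 4/3 × 28.35 g/oz = 529.2 g
diced carrots: 5 oz × 4/3 × 28.35 g/oz = 189.0 g
lamb shoulder: (1 lb + 13 oz = 1.8125 lb) × 4/3 × 16 oz/lb × 28.35 g/oz = 1096.2 g
soy sauce: 200 mL × 4/3 ÷ 240 mL/cup ≈ 1.1 cup
diced celery: 6 oz × 4/3 × 28.35 g/oz = 226.8 g

water: 320.0 mL; butter: 529.2 g; diced carrots: 189.0 g; lamb shoulder: 1096.2 g; soy sauce: 1.1 cup; diced celery: 226.8 g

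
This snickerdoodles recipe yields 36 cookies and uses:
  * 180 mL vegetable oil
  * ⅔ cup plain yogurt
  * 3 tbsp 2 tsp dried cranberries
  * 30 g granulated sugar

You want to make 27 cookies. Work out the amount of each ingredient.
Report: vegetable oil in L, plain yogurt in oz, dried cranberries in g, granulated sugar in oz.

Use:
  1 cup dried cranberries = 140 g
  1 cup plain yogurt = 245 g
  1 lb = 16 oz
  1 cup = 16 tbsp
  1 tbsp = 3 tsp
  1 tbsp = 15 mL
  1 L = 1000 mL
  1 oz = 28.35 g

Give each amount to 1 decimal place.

Scaling factor: 27/36 = 3/4 = 0.75.
vegetable oil: 180 mL × 3/4 ÷ 1000 mL/L ≈ 0.1 L
plain yogurt: 2/3 cup × 3/4 × 245 g/cup ÷ 28.35 g/oz ≈ 4.3 oz
dried cranberries: (3 tbsp + 2 tsp = 11/3 tbsp) × 3/4 ÷ 16 tbsp/cup × 140 g/cup ≈ 24.1 g
granulated sugar: 30 g × 3/4 ÷ 28.35 g/oz ≈ 0.8 oz

vegetable oil: 0.1 L; plain yogurt: 4.3 oz; dried cranberries: 24.1 g; granulated sugar: 0.8 oz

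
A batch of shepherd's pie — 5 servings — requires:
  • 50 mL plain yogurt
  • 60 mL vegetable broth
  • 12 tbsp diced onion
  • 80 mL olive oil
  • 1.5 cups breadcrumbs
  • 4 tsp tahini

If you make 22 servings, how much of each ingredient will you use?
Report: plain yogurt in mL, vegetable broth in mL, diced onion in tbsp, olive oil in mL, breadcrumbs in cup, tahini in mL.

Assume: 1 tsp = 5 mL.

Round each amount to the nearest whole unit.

plain yogurt: 220 mL; vegetable broth: 264 mL; diced onion: 53 tbsp; olive oil: 352 mL; breadcrumbs: 7 cup; tahini: 88 mL

Scaling factor: 22/5 = 4.4.
plain yogurt: 50 mL × 22/5 = 220 mL
vegetable broth: 60 mL × 22/5 = 264 mL
diced onion: 12 tbsp × 22/5 ≈ 53 tbsp
olive oil: 80 mL × 22/5 = 352 mL
breadcrumbs: 1.5 cup × 22/5 ≈ 7 cup
tahini: 4 tsp × 22/5 × 5 mL/tsp = 88 mL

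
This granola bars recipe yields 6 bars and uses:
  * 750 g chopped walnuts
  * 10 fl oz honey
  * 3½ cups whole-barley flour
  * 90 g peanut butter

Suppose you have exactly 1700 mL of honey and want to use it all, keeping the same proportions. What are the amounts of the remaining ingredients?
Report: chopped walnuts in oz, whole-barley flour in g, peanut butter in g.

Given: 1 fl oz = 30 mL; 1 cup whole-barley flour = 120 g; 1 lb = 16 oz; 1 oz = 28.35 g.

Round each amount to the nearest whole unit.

chopped walnuts: 150 oz; whole-barley flour: 2380 g; peanut butter: 510 g

The original recipe has 300 mL of honey, so the scaling factor is 1700 ÷ 300 = 17/3.
chopped walnuts: 750 g × 17/3 ÷ 28.35 g/oz ≈ 150 oz
whole-barley flour: 3.5 cup × 17/3 × 120 g/cup = 2380 g
peanut butter: 90 g × 17/3 = 510 g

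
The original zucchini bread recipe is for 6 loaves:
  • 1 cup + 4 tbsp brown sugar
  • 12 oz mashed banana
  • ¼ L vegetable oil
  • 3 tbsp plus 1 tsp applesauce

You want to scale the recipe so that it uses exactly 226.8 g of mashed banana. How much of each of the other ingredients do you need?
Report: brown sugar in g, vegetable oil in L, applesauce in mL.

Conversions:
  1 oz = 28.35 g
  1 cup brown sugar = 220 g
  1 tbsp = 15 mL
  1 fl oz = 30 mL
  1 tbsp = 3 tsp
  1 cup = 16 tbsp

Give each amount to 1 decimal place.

The original recipe has 340.2 g of mashed banana, so the scaling factor is 226.8 ÷ 340.2 = 2/3.
brown sugar: (1 cup + 4 tbsp = 1.25 cup) × 2/3 × 220 g/cup ≈ 183.3 g
vegetable oil: 0.25 L × 2/3 ≈ 0.2 L
applesauce: (3 tbsp + 1 tsp = 10/3 tbsp) × 2/3 × 15 mL/tbsp ≈ 33.3 mL

brown sugar: 183.3 g; vegetable oil: 0.2 L; applesauce: 33.3 mL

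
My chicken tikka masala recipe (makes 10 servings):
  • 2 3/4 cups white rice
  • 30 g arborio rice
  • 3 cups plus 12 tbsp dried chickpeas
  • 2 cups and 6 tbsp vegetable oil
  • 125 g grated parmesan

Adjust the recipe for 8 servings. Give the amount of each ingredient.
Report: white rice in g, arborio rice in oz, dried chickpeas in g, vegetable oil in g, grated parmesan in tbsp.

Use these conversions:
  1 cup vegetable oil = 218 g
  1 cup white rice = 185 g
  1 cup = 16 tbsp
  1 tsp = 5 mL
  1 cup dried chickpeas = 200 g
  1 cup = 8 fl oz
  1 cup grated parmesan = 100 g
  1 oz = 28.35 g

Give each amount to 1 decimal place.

white rice: 407.0 g; arborio rice: 0.8 oz; dried chickpeas: 600.0 g; vegetable oil: 414.2 g; grated parmesan: 16.0 tbsp

Scaling factor: 8/10 = 4/5 = 0.8.
white rice: 2.75 cup × 4/5 × 185 g/cup = 407.0 g
arborio rice: 30 g × 4/5 ÷ 28.35 g/oz ≈ 0.8 oz
dried chickpeas: (3 cup + 12 tbsp = 3.75 cup) × 4/5 × 200 g/cup = 600.0 g
vegetable oil: (2 cup + 6 tbsp = 2.375 cup) × 4/5 × 218 g/cup = 414.2 g
grated parmesan: 125 g × 4/5 ÷ 100 g/cup × 16 tbsp/cup = 16.0 tbsp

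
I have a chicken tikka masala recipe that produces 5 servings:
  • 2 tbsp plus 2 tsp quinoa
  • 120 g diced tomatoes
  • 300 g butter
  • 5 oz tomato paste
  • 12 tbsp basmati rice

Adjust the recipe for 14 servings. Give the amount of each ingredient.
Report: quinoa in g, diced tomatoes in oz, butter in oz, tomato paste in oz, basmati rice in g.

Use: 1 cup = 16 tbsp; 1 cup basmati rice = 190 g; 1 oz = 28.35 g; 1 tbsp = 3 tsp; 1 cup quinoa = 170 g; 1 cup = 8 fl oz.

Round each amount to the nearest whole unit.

quinoa: 79 g; diced tomatoes: 12 oz; butter: 30 oz; tomato paste: 14 oz; basmati rice: 399 g

Scaling factor: 14/5 = 2.8.
quinoa: (2 tbsp + 2 tsp = 8/3 tbsp) × 14/5 ÷ 16 tbsp/cup × 170 g/cup ≈ 79 g
diced tomatoes: 120 g × 14/5 ÷ 28.35 g/oz ≈ 12 oz
butter: 300 g × 14/5 ÷ 28.35 g/oz ≈ 30 oz
tomato paste: 5 oz × 14/5 = 14 oz
basmati rice: 12 tbsp × 14/5 ÷ 16 tbsp/cup × 190 g/cup = 399 g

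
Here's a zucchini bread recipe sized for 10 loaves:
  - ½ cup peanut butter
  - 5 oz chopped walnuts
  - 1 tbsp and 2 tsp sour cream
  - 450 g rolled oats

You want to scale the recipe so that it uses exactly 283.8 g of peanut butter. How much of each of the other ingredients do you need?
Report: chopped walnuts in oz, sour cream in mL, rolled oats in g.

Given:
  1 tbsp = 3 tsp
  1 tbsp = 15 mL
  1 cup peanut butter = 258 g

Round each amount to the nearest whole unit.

chopped walnuts: 11 oz; sour cream: 55 mL; rolled oats: 990 g

The original recipe has 129 g of peanut butter, so the scaling factor is 283.8 ÷ 129 = 11/5 = 2.2.
chopped walnuts: 5 oz × 11/5 = 11 oz
sour cream: (1 tbsp + 2 tsp = 5/3 tbsp) × 11/5 × 15 mL/tbsp = 55 mL
rolled oats: 450 g × 11/5 = 990 g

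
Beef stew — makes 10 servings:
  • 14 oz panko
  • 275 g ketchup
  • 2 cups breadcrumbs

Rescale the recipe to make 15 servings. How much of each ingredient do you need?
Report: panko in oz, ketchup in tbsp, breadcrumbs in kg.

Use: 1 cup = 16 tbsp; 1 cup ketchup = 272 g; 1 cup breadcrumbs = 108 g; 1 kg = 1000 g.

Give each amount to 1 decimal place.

Scaling factor: 15/10 = 3/2 = 1.5.
panko: 14 oz × 3/2 = 21.0 oz
ketchup: 275 g × 3/2 ÷ 272 g/cup × 16 tbsp/cup ≈ 24.3 tbsp
breadcrumbs: 2 cup × 3/2 × 108 g/cup ÷ 1000 g/kg ≈ 0.3 kg

panko: 21.0 oz; ketchup: 24.3 tbsp; breadcrumbs: 0.3 kg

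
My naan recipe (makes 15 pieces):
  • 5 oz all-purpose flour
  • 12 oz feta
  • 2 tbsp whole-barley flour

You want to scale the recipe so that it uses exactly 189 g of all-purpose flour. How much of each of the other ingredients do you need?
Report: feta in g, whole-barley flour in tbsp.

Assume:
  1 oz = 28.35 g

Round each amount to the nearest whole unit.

The original recipe has 141.75 g of all-purpose flour, so the scaling factor is 189 ÷ 141.75 = 4/3.
feta: 12 oz × 4/3 × 28.35 g/oz ≈ 454 g
whole-barley flour: 2 tbsp × 4/3 ≈ 3 tbsp

feta: 454 g; whole-barley flour: 3 tbsp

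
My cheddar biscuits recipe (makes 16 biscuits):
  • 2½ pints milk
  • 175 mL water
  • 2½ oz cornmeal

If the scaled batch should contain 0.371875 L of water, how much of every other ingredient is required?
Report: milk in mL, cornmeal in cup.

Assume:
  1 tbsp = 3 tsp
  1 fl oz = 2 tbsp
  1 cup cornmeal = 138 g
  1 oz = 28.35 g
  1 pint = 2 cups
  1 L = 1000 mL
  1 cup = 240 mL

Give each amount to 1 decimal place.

The original recipe has 0.175 L of water, so the scaling factor is 0.371875 ÷ 0.175 = 17/8 = 2.125.
milk: 2.5 pint × 17/8 × 2 cup/pint × 240 mL/cup = 2550.0 mL
cornmeal: 2.5 oz × 17/8 × 28.35 g/oz ÷ 138 g/cup ≈ 1.1 cup

milk: 2550.0 mL; cornmeal: 1.1 cup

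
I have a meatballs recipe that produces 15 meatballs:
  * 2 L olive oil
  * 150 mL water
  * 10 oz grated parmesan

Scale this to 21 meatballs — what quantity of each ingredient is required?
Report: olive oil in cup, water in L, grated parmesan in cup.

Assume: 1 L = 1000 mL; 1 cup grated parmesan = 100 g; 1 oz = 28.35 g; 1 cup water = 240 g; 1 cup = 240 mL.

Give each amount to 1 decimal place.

olive oil: 11.7 cup; water: 0.2 L; grated parmesan: 4.0 cup

Scaling factor: 21/15 = 7/5 = 1.4.
olive oil: 2 L × 7/5 × 1000 mL/L ÷ 240 mL/cup ≈ 11.7 cup
water: 150 mL × 7/5 ÷ 1000 mL/L ≈ 0.2 L
grated parmesan: 10 oz × 7/5 × 28.35 g/oz ÷ 100 g/cup ≈ 4.0 cup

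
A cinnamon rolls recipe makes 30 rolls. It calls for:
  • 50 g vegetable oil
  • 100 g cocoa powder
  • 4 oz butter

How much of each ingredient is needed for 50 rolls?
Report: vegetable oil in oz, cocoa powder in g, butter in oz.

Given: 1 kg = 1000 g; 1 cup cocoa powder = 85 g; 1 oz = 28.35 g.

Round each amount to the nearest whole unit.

Scaling factor: 50/30 = 5/3.
vegetable oil: 50 g × 5/3 ÷ 28.35 g/oz ≈ 3 oz
cocoa powder: 100 g × 5/3 ≈ 167 g
butter: 4 oz × 5/3 ≈ 7 oz

vegetable oil: 3 oz; cocoa powder: 167 g; butter: 7 oz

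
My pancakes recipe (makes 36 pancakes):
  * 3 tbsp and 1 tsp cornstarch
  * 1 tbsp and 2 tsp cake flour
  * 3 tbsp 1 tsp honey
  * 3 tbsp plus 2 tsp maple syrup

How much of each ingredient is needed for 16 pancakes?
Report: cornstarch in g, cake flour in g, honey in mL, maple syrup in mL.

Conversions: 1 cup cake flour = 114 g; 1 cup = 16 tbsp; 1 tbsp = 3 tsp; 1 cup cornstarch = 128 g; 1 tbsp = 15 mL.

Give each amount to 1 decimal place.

Scaling factor: 16/36 = 4/9.
cornstarch: (3 tbsp + 1 tsp = 10/3 tbsp) × 4/9 ÷ 16 tbsp/cup × 128 g/cup ≈ 11.9 g
cake flour: (1 tbsp + 2 tsp = 5/3 tbsp) × 4/9 ÷ 16 tbsp/cup × 114 g/cup ≈ 5.3 g
honey: (3 tbsp + 1 tsp = 10/3 tbsp) × 4/9 × 15 mL/tbsp ≈ 22.2 mL
maple syrup: (3 tbsp + 2 tsp = 11/3 tbsp) × 4/9 × 15 mL/tbsp ≈ 24.4 mL

cornstarch: 11.9 g; cake flour: 5.3 g; honey: 22.2 mL; maple syrup: 24.4 mL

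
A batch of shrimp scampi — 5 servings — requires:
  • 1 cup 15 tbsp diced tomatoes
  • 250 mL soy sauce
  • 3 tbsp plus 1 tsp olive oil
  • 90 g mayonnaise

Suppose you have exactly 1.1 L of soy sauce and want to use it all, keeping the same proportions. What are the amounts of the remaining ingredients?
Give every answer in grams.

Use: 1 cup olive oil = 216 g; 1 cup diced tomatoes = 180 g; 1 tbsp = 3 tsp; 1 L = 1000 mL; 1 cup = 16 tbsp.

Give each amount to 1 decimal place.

diced tomatoes: 1534.5 g; olive oil: 198.0 g; mayonnaise: 396.0 g

The original recipe has 0.25 L of soy sauce, so the scaling factor is 1.1 ÷ 0.25 = 22/5 = 4.4.
diced tomatoes: (1 cup + 15 tbsp = 1.9375 cup) × 22/5 × 180 g/cup = 1534.5 g
olive oil: (3 tbsp + 1 tsp = 10/3 tbsp) × 22/5 ÷ 16 tbsp/cup × 216 g/cup = 198.0 g
mayonnaise: 90 g × 22/5 = 396.0 g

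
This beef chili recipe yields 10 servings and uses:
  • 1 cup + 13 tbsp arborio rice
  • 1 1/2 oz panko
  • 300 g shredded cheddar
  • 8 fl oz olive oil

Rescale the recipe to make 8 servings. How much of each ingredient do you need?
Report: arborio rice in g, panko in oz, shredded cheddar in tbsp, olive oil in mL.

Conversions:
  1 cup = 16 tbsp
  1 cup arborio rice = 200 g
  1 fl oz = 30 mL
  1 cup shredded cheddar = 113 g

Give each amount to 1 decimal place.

Scaling factor: 8/10 = 4/5 = 0.8.
arborio rice: (1 cup + 13 tbsp = 1.8125 cup) × 4/5 × 200 g/cup = 290.0 g
panko: 1.5 oz × 4/5 = 1.2 oz
shredded cheddar: 300 g × 4/5 ÷ 113 g/cup × 16 tbsp/cup ≈ 34.0 tbsp
olive oil: 8 fl oz × 4/5 × 30 mL/fl oz = 192.0 mL

arborio rice: 290.0 g; panko: 1.2 oz; shredded cheddar: 34.0 tbsp; olive oil: 192.0 mL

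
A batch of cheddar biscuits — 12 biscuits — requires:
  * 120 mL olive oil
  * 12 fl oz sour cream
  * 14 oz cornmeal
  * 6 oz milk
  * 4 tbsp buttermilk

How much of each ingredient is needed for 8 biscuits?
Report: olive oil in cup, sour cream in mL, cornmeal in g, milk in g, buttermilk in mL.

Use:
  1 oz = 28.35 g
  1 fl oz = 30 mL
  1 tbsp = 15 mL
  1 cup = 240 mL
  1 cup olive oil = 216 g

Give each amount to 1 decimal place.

olive oil: 0.3 cup; sour cream: 240.0 mL; cornmeal: 264.6 g; milk: 113.4 g; buttermilk: 40.0 mL

Scaling factor: 8/12 = 2/3.
olive oil: 120 mL × 2/3 ÷ 240 mL/cup ≈ 0.3 cup
sour cream: 12 fl oz × 2/3 × 30 mL/fl oz = 240.0 mL
cornmeal: 14 oz × 2/3 × 28.35 g/oz = 264.6 g
milk: 6 oz × 2/3 × 28.35 g/oz = 113.4 g
buttermilk: 4 tbsp × 2/3 × 15 mL/tbsp = 40.0 mL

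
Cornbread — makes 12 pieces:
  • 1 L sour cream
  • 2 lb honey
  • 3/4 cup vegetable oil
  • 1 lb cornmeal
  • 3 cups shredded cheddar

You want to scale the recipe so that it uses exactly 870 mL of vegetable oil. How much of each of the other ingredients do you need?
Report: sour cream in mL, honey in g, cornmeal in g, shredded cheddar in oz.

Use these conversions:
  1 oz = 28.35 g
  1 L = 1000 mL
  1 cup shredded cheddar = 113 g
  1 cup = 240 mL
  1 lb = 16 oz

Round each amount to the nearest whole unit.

sour cream: 4833 mL; honey: 4385 g; cornmeal: 2192 g; shredded cheddar: 58 oz

The original recipe has 180 mL of vegetable oil, so the scaling factor is 870 ÷ 180 = 29/6.
sour cream: 1 L × 29/6 × 1000 mL/L ≈ 4833 mL
honey: 2 lb × 29/6 × 16 oz/lb × 28.35 g/oz ≈ 4385 g
cornmeal: 1 lb × 29/6 × 16 oz/lb × 28.35 g/oz ≈ 2192 g
shredded cheddar: 3 cup × 29/6 × 113 g/cup ÷ 28.35 g/oz ≈ 58 oz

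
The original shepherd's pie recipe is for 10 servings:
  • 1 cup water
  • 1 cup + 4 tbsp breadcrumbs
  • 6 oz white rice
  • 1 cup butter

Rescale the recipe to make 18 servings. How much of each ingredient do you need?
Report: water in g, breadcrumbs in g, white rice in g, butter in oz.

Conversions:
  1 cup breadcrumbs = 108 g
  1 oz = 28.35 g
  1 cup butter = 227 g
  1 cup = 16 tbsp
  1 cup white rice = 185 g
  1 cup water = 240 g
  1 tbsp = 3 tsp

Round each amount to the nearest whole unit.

water: 432 g; breadcrumbs: 243 g; white rice: 306 g; butter: 14 oz

Scaling factor: 18/10 = 9/5 = 1.8.
water: 1 cup × 9/5 × 240 g/cup = 432 g
breadcrumbs: (1 cup + 4 tbsp = 1.25 cup) × 9/5 × 108 g/cup = 243 g
white rice: 6 oz × 9/5 × 28.35 g/oz ≈ 306 g
butter: 1 cup × 9/5 × 227 g/cup ÷ 28.35 g/oz ≈ 14 oz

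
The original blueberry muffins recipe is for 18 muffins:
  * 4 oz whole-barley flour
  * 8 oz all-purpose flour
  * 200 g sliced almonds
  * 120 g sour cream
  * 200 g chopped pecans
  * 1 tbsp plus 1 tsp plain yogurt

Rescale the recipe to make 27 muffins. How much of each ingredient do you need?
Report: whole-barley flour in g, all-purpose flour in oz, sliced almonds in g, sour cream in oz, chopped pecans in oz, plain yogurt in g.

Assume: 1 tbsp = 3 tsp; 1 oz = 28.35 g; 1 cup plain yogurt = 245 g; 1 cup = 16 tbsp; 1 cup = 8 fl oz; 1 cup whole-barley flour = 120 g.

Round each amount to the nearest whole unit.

whole-barley flour: 170 g; all-purpose flour: 12 oz; sliced almonds: 300 g; sour cream: 6 oz; chopped pecans: 11 oz; plain yogurt: 31 g

Scaling factor: 27/18 = 3/2 = 1.5.
whole-barley flour: 4 oz × 3/2 × 28.35 g/oz ≈ 170 g
all-purpose flour: 8 oz × 3/2 = 12 oz
sliced almonds: 200 g × 3/2 = 300 g
sour cream: 120 g × 3/2 ÷ 28.35 g/oz ≈ 6 oz
chopped pecans: 200 g × 3/2 ÷ 28.35 g/oz ≈ 11 oz
plain yogurt: (1 tbsp + 1 tsp = 4/3 tbsp) × 3/2 ÷ 16 tbsp/cup × 245 g/cup ≈ 31 g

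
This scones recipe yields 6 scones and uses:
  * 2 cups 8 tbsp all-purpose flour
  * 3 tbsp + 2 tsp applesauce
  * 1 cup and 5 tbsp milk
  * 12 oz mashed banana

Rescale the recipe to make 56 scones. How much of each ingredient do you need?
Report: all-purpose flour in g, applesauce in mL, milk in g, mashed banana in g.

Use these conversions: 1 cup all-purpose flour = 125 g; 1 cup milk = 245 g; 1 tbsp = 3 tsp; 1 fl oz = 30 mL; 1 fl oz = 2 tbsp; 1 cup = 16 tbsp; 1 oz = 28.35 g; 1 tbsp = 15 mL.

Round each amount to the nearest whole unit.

all-purpose flour: 2917 g; applesauce: 513 mL; milk: 3001 g; mashed banana: 3175 g

Scaling factor: 56/6 = 28/3.
all-purpose flour: (2 cup + 8 tbsp = 2.5 cup) × 28/3 × 125 g/cup ≈ 2917 g
applesauce: (3 tbsp + 2 tsp = 11/3 tbsp) × 28/3 × 15 mL/tbsp ≈ 513 mL
milk: (1 cup + 5 tbsp = 1.3125 cup) × 28/3 × 245 g/cup ≈ 3001 g
mashed banana: 12 oz × 28/3 × 28.35 g/oz ≈ 3175 g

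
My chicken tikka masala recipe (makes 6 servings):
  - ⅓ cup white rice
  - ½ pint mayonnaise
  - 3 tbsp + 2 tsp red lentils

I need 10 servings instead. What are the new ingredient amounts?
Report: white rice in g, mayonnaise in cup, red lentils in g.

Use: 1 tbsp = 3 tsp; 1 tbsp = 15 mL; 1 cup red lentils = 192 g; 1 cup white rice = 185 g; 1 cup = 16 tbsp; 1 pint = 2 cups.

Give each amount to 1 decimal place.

Scaling factor: 10/6 = 5/3.
white rice: 1/3 cup × 5/3 × 185 g/cup ≈ 102.8 g
mayonnaise: 0.5 pint × 5/3 × 2 cup/pint ≈ 1.7 cup
red lentils: (3 tbsp + 2 tsp = 11/3 tbsp) × 5/3 ÷ 16 tbsp/cup × 192 g/cup ≈ 73.3 g

white rice: 102.8 g; mayonnaise: 1.7 cup; red lentils: 73.3 g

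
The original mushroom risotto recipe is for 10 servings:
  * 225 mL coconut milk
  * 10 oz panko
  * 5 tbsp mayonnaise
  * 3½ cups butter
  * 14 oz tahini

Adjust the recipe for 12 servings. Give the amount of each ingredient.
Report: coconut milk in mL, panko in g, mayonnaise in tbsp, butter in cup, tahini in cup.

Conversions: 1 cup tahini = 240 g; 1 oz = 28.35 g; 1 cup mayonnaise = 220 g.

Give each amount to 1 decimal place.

coconut milk: 270.0 mL; panko: 340.2 g; mayonnaise: 6.0 tbsp; butter: 4.2 cup; tahini: 2.0 cup

Scaling factor: 12/10 = 6/5 = 1.2.
coconut milk: 225 mL × 6/5 = 270.0 mL
panko: 10 oz × 6/5 × 28.35 g/oz = 340.2 g
mayonnaise: 5 tbsp × 6/5 = 6.0 tbsp
butter: 3.5 cup × 6/5 = 4.2 cup
tahini: 14 oz × 6/5 × 28.35 g/oz ÷ 240 g/cup ≈ 2.0 cup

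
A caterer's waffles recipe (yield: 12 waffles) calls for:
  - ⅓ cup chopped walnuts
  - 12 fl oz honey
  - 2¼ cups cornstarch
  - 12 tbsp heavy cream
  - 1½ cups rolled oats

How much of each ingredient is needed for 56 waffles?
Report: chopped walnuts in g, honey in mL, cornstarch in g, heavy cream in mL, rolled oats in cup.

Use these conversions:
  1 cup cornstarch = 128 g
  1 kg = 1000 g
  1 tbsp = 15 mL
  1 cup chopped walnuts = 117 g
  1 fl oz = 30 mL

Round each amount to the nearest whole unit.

chopped walnuts: 182 g; honey: 1680 mL; cornstarch: 1344 g; heavy cream: 840 mL; rolled oats: 7 cup

Scaling factor: 56/12 = 14/3.
chopped walnuts: 1/3 cup × 14/3 × 117 g/cup = 182 g
honey: 12 fl oz × 14/3 × 30 mL/fl oz = 1680 mL
cornstarch: 2.25 cup × 14/3 × 128 g/cup = 1344 g
heavy cream: 12 tbsp × 14/3 × 15 mL/tbsp = 840 mL
rolled oats: 1.5 cup × 14/3 = 7 cup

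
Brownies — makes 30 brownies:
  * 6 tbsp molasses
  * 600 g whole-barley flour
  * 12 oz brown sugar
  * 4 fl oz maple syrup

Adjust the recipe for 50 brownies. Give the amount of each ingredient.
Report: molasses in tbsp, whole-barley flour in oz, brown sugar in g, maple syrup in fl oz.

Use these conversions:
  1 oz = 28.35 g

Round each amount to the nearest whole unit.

molasses: 10 tbsp; whole-barley flour: 35 oz; brown sugar: 567 g; maple syrup: 7 fl oz

Scaling factor: 50/30 = 5/3.
molasses: 6 tbsp × 5/3 = 10 tbsp
whole-barley flour: 600 g × 5/3 ÷ 28.35 g/oz ≈ 35 oz
brown sugar: 12 oz × 5/3 × 28.35 g/oz = 567 g
maple syrup: 4 fl oz × 5/3 ≈ 7 fl oz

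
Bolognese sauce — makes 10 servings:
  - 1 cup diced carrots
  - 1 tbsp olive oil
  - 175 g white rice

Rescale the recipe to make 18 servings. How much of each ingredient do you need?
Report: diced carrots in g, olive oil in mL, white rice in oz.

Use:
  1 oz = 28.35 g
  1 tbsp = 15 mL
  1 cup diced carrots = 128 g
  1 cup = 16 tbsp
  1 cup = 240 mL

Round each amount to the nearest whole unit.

Scaling factor: 18/10 = 9/5 = 1.8.
diced carrots: 1 cup × 9/5 × 128 g/cup ≈ 230 g
olive oil: 1 tbsp × 9/5 × 15 mL/tbsp = 27 mL
white rice: 175 g × 9/5 ÷ 28.35 g/oz ≈ 11 oz

diced carrots: 230 g; olive oil: 27 mL; white rice: 11 oz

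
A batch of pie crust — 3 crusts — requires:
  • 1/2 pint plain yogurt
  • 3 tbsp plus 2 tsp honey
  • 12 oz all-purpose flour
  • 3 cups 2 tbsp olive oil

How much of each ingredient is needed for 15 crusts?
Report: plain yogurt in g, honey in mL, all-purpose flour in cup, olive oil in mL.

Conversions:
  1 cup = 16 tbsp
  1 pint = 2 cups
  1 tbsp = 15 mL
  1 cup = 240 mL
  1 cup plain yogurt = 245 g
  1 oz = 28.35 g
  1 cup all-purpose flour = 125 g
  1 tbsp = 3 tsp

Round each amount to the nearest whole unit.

plain yogurt: 1225 g; honey: 275 mL; all-purpose flour: 14 cup; olive oil: 3750 mL

Scaling factor: 15/3 = 5.
plain yogurt: 0.5 pint × 5 × 2 cup/pint × 245 g/cup = 1225 g
honey: (3 tbsp + 2 tsp = 11/3 tbsp) × 5 × 15 mL/tbsp = 275 mL
all-purpose flour: 12 oz × 5 × 28.35 g/oz ÷ 125 g/cup ≈ 14 cup
olive oil: (3 cup + 2 tbsp = 3.125 cup) × 5 × 240 mL/cup = 3750 mL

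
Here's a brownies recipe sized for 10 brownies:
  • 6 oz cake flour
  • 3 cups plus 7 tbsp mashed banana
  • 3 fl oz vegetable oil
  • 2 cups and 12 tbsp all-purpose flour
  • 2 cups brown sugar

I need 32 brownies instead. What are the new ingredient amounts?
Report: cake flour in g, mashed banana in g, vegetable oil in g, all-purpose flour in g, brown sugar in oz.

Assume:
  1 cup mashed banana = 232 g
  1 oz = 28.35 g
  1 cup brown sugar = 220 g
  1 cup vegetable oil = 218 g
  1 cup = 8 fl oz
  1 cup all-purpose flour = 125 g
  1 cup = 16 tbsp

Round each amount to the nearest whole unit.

cake flour: 544 g; mashed banana: 2552 g; vegetable oil: 262 g; all-purpose flour: 1100 g; brown sugar: 50 oz

Scaling factor: 32/10 = 16/5 = 3.2.
cake flour: 6 oz × 16/5 × 28.35 g/oz ≈ 544 g
mashed banana: (3 cup + 7 tbsp = 3.4375 cup) × 16/5 × 232 g/cup = 2552 g
vegetable oil: 3 fl oz × 16/5 ÷ 8 fl oz/cup × 218 g/cup ≈ 262 g
all-purpose flour: (2 cup + 12 tbsp = 2.75 cup) × 16/5 × 125 g/cup = 1100 g
brown sugar: 2 cup × 16/5 × 220 g/cup ÷ 28.35 g/oz ≈ 50 oz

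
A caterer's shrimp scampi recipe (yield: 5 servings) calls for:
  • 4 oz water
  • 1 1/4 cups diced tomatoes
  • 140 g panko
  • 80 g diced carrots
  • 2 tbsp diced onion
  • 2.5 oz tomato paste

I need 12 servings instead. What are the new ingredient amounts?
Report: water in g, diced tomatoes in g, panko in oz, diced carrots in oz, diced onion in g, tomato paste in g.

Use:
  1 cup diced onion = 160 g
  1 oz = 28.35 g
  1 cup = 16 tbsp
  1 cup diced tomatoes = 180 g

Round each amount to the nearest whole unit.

Scaling factor: 12/5 = 2.4.
water: 4 oz × 12/5 × 28.35 g/oz ≈ 272 g
diced tomatoes: 1.25 cup × 12/5 × 180 g/cup = 540 g
panko: 140 g × 12/5 ÷ 28.35 g/oz ≈ 12 oz
diced carrots: 80 g × 12/5 ÷ 28.35 g/oz ≈ 7 oz
diced onion: 2 tbsp × 12/5 ÷ 16 tbsp/cup × 160 g/cup = 48 g
tomato paste: 2.5 oz × 12/5 × 28.35 g/oz ≈ 170 g

water: 272 g; diced tomatoes: 540 g; panko: 12 oz; diced carrots: 7 oz; diced onion: 48 g; tomato paste: 170 g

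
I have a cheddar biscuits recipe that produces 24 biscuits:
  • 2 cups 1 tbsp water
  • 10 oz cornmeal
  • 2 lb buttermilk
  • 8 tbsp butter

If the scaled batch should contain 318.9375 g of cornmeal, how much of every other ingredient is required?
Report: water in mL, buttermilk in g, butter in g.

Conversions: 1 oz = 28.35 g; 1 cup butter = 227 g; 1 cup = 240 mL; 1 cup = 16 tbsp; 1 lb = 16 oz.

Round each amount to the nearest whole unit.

The original recipe has 283.5 g of cornmeal, so the scaling factor is 318.9375 ÷ 283.5 = 9/8 = 1.125.
water: (2 cup + 1 tbsp = 2.0625 cup) × 9/8 × 240 mL/cup ≈ 557 mL
buttermilk: 2 lb × 9/8 × 16 oz/lb × 28.35 g/oz ≈ 1021 g
butter: 8 tbsp × 9/8 ÷ 16 tbsp/cup × 227 g/cup ≈ 128 g

water: 557 mL; buttermilk: 1021 g; butter: 128 g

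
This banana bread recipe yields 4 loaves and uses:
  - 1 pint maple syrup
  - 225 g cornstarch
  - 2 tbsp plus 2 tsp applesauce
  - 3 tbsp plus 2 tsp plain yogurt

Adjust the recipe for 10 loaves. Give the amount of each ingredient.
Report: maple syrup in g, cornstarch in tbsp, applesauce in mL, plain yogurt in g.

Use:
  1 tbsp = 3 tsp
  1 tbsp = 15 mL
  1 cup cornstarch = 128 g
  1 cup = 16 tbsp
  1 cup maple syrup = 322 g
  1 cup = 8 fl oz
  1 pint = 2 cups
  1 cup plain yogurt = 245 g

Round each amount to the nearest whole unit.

maple syrup: 1610 g; cornstarch: 70 tbsp; applesauce: 100 mL; plain yogurt: 140 g

Scaling factor: 10/4 = 5/2 = 2.5.
maple syrup: 1 pint × 5/2 × 2 cup/pint × 322 g/cup = 1610 g
cornstarch: 225 g × 5/2 ÷ 128 g/cup × 16 tbsp/cup ≈ 70 tbsp
applesauce: (2 tbsp + 2 tsp = 8/3 tbsp) × 5/2 × 15 mL/tbsp = 100 mL
plain yogurt: (3 tbsp + 2 tsp = 11/3 tbsp) × 5/2 ÷ 16 tbsp/cup × 245 g/cup ≈ 140 g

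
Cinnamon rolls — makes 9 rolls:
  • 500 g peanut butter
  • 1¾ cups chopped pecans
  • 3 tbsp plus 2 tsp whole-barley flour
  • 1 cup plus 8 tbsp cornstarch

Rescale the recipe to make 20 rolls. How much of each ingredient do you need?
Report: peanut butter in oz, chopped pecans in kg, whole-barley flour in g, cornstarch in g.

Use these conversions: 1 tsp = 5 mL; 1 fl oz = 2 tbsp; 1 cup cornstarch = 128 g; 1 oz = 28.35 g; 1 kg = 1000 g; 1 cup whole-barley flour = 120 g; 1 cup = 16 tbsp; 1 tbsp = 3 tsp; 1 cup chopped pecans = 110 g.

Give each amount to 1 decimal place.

peanut butter: 39.2 oz; chopped pecans: 0.4 kg; whole-barley flour: 61.1 g; cornstarch: 426.7 g

Scaling factor: 20/9.
peanut butter: 500 g × 20/9 ÷ 28.35 g/oz ≈ 39.2 oz
chopped pecans: 1.75 cup × 20/9 × 110 g/cup ÷ 1000 g/kg ≈ 0.4 kg
whole-barley flour: (3 tbsp + 2 tsp = 11/3 tbsp) × 20/9 ÷ 16 tbsp/cup × 120 g/cup ≈ 61.1 g
cornstarch: (1 cup + 8 tbsp = 1.5 cup) × 20/9 × 128 g/cup ≈ 426.7 g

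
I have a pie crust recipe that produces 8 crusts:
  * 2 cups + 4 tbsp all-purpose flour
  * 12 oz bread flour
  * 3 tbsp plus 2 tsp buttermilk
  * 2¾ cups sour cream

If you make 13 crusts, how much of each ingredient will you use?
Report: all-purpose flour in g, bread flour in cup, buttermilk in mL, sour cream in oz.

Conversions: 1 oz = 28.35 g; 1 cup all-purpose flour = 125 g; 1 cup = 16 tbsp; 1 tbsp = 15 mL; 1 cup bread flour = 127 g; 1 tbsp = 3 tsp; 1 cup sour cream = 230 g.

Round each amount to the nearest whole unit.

all-purpose flour: 457 g; bread flour: 4 cup; buttermilk: 89 mL; sour cream: 36 oz

Scaling factor: 13/8 = 1.625.
all-purpose flour: (2 cup + 4 tbsp = 2.25 cup) × 13/8 × 125 g/cup ≈ 457 g
bread flour: 12 oz × 13/8 × 28.35 g/oz ÷ 127 g/cup ≈ 4 cup
buttermilk: (3 tbsp + 2 tsp = 11/3 tbsp) × 13/8 × 15 mL/tbsp ≈ 89 mL
sour cream: 2.75 cup × 13/8 × 230 g/cup ÷ 28.35 g/oz ≈ 36 oz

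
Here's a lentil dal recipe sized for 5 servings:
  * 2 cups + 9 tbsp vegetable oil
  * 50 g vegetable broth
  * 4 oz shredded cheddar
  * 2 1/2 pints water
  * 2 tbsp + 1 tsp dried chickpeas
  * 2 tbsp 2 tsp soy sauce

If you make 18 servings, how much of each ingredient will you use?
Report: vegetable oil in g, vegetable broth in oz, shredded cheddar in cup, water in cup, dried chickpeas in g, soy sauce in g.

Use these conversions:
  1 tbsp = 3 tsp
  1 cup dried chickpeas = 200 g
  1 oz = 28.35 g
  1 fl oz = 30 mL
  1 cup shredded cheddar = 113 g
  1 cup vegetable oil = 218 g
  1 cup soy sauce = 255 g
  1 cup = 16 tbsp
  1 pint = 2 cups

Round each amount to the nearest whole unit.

vegetable oil: 2011 g; vegetable broth: 6 oz; shredded cheddar: 4 cup; water: 18 cup; dried chickpeas: 105 g; soy sauce: 153 g

Scaling factor: 18/5 = 3.6.
vegetable oil: (2 cup + 9 tbsp = 2.5625 cup) × 18/5 × 218 g/cup ≈ 2011 g
vegetable broth: 50 g × 18/5 ÷ 28.35 g/oz ≈ 6 oz
shredded cheddar: 4 oz × 18/5 × 28.35 g/oz ÷ 113 g/cup ≈ 4 cup
water: 2.5 pint × 18/5 × 2 cup/pint = 18 cup
dried chickpeas: (2 tbsp + 1 tsp = 7/3 tbsp) × 18/5 ÷ 16 tbsp/cup × 200 g/cup = 105 g
soy sauce: (2 tbsp + 2 tsp = 8/3 tbsp) × 18/5 ÷ 16 tbsp/cup × 255 g/cup = 153 g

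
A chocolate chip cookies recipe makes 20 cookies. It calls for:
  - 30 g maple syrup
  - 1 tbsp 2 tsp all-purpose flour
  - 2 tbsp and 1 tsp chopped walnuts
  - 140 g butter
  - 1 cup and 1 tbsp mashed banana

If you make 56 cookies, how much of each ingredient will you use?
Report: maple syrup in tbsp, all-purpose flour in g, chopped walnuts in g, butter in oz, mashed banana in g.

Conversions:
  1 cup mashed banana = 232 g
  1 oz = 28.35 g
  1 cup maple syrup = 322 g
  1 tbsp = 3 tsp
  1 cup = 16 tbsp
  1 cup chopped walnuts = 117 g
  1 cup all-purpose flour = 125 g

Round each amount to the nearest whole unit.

Scaling factor: 56/20 = 14/5 = 2.8.
maple syrup: 30 g × 14/5 ÷ 322 g/cup × 16 tbsp/cup ≈ 4 tbsp
all-purpose flour: (1 tbsp + 2 tsp = 5/3 tbsp) × 14/5 ÷ 16 tbsp/cup × 125 g/cup ≈ 36 g
chopped walnuts: (2 tbsp + 1 tsp = 7/3 tbsp) × 14/5 ÷ 16 tbsp/cup × 117 g/cup ≈ 48 g
butter: 140 g × 14/5 ÷ 28.35 g/oz ≈ 14 oz
mashed banana: (1 cup + 1 tbsp = 1.0625 cup) × 14/5 × 232 g/cup ≈ 690 g

maple syrup: 4 tbsp; all-purpose flour: 36 g; chopped walnuts: 48 g; butter: 14 oz; mashed banana: 690 g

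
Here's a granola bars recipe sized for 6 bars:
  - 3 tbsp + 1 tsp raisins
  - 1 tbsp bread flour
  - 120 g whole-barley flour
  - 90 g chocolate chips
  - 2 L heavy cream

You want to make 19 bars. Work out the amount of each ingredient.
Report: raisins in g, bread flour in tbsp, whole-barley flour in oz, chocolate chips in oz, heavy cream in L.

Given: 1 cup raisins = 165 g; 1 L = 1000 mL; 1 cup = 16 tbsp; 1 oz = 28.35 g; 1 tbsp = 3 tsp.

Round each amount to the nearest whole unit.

Scaling factor: 19/6.
raisins: (3 tbsp + 1 tsp = 10/3 tbsp) × 19/6 ÷ 16 tbsp/cup × 165 g/cup ≈ 109 g
bread flour: 1 tbsp × 19/6 ≈ 3 tbsp
whole-barley flour: 120 g × 19/6 ÷ 28.35 g/oz ≈ 13 oz
chocolate chips: 90 g × 19/6 ÷ 28.35 g/oz ≈ 10 oz
heavy cream: 2 L × 19/6 ≈ 6 L

raisins: 109 g; bread flour: 3 tbsp; whole-barley flour: 13 oz; chocolate chips: 10 oz; heavy cream: 6 L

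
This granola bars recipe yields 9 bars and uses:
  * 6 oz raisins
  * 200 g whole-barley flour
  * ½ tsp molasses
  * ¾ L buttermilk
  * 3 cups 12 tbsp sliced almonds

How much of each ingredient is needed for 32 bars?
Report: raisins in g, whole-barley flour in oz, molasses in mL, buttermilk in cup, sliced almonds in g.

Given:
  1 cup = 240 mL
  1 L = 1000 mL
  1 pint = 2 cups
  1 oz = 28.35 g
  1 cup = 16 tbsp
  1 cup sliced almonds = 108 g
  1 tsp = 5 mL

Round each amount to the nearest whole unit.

Scaling factor: 32/9.
raisins: 6 oz × 32/9 × 28.35 g/oz ≈ 605 g
whole-barley flour: 200 g × 32/9 ÷ 28.35 g/oz ≈ 25 oz
molasses: 0.5 tsp × 32/9 × 5 mL/tsp ≈ 9 mL
buttermilk: 0.75 L × 32/9 × 1000 mL/L ÷ 240 mL/cup ≈ 11 cup
sliced almonds: (3 cup + 12 tbsp = 3.75 cup) × 32/9 × 108 g/cup = 1440 g

raisins: 605 g; whole-barley flour: 25 oz; molasses: 9 mL; buttermilk: 11 cup; sliced almonds: 1440 g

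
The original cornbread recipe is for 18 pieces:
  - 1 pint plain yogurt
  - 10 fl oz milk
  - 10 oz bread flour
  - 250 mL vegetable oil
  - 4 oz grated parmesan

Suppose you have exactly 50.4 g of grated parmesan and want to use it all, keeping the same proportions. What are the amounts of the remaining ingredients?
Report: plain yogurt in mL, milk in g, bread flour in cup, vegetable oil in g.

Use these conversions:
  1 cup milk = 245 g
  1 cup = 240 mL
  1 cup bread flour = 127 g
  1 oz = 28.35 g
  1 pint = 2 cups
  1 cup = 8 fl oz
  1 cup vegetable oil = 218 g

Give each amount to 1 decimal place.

The original recipe has 113.4 g of grated parmesan, so the scaling factor is 50.4 ÷ 113.4 = 4/9.
plain yogurt: 1 pint × 4/9 × 2 cup/pint × 240 mL/cup ≈ 213.3 mL
milk: 10 fl oz × 4/9 ÷ 8 fl oz/cup × 245 g/cup ≈ 136.1 g
bread flour: 10 oz × 4/9 × 28.35 g/oz ÷ 127 g/cup ≈ 1.0 cup
vegetable oil: 250 mL × 4/9 ÷ 240 mL/cup × 218 g/cup ≈ 100.9 g

plain yogurt: 213.3 mL; milk: 136.1 g; bread flour: 1.0 cup; vegetable oil: 100.9 g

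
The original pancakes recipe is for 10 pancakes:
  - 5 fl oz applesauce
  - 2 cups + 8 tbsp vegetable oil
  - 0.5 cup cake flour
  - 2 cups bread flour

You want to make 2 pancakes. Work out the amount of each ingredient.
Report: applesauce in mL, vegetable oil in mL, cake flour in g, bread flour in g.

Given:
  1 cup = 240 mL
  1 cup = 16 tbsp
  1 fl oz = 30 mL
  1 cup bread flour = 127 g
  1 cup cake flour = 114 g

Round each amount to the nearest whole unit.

applesauce: 30 mL; vegetable oil: 120 mL; cake flour: 11 g; bread flour: 51 g

Scaling factor: 2/10 = 1/5 = 0.2.
applesauce: 5 fl oz × 1/5 × 30 mL/fl oz = 30 mL
vegetable oil: (2 cup + 8 tbsp = 2.5 cup) × 1/5 × 240 mL/cup = 120 mL
cake flour: 0.5 cup × 1/5 × 114 g/cup ≈ 11 g
bread flour: 2 cup × 1/5 × 127 g/cup ≈ 51 g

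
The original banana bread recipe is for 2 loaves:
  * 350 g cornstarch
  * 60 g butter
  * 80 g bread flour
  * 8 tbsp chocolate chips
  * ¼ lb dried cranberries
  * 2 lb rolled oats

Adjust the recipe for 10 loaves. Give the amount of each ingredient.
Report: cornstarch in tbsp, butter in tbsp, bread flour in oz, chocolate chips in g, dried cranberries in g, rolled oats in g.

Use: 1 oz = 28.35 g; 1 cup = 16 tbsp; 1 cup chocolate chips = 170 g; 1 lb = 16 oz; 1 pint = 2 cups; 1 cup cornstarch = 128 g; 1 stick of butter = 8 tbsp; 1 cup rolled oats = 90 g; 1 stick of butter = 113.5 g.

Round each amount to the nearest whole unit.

Scaling factor: 10/2 = 5.
cornstarch: 350 g × 5 ÷ 128 g/cup × 16 tbsp/cup ≈ 219 tbsp
butter: 60 g × 5 ÷ 113.5 g/stick × 8 tbsp/stick ≈ 21 tbsp
bread flour: 80 g × 5 ÷ 28.35 g/oz ≈ 14 oz
chocolate chips: 8 tbsp × 5 ÷ 16 tbsp/cup × 170 g/cup = 425 g
dried cranberries: 0.25 lb × 5 × 16 oz/lb × 28.35 g/oz = 567 g
rolled oats: 2 lb × 5 × 16 oz/lb × 28.35 g/oz = 4536 g

cornstarch: 219 tbsp; butter: 21 tbsp; bread flour: 14 oz; chocolate chips: 425 g; dried cranberries: 567 g; rolled oats: 4536 g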